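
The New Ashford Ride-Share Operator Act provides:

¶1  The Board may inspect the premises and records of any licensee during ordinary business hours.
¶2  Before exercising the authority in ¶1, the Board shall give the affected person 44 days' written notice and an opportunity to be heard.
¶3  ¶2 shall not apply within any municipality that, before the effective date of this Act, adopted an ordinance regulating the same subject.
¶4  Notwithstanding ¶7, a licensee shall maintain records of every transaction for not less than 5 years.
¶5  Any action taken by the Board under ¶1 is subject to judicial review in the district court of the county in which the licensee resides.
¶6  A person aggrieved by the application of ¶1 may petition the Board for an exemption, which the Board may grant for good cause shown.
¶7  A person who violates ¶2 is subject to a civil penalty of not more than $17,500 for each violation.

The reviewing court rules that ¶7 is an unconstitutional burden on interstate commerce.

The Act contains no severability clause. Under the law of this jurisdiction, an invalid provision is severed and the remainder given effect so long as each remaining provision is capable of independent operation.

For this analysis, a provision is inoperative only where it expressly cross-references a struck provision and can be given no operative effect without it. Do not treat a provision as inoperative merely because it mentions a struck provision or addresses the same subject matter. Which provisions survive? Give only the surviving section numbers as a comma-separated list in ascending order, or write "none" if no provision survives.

¶7 is struck. ¶4 mentions ¶7 but its own obligation stands independently of ¶7, so ¶4 is not affected. No other provision's operative terms depend on ¶7. Under the stated default rule, only provisions that cannot operate independently fall away; the rest are enforced. The provisions still in force are ¶1, ¶2, ¶3, ¶4, ¶5, and ¶6.

1, 2, 3, 4, 5, 6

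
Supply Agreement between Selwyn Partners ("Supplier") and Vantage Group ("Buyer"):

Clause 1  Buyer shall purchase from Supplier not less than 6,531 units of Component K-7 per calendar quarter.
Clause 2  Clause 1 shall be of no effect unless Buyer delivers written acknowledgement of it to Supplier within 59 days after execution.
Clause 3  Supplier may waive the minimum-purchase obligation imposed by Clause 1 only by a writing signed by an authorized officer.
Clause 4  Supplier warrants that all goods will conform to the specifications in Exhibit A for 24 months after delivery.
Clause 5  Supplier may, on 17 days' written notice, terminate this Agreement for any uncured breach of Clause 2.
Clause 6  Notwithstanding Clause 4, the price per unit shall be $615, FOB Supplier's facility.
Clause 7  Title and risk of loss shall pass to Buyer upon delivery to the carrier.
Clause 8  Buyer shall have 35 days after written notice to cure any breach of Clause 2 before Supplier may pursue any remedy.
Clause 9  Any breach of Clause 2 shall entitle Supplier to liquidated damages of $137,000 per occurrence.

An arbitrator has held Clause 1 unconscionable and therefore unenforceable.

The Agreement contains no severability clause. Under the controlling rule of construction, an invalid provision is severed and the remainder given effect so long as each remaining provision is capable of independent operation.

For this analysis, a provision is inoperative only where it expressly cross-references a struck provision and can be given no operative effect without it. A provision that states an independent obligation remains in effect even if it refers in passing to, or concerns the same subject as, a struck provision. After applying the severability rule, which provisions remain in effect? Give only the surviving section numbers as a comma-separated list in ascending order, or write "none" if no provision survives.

4, 6, 7

Clause 1 is struck. Clause 2 operates only by reference to Clause 1, so it falls with Clause 1. Clause 3 has no operative effect of its own apart from Clause 1 and is therefore inoperative. Clause 5 merely fixes the termination right for breach of Clause 2; with Clause 2 gone it has nothing to operate on and falls away. Clause 8 has no operative effect of its own apart from Clause 2 and is therefore inoperative. Clause 9 has no operative effect of its own apart from Clause 2 and is therefore inoperative. With no severability clause, the stated default rule severs what cannot stand and enforces each remaining provision that can operate on its own. Clause 4, Clause 6, and Clause 7 remain in effect.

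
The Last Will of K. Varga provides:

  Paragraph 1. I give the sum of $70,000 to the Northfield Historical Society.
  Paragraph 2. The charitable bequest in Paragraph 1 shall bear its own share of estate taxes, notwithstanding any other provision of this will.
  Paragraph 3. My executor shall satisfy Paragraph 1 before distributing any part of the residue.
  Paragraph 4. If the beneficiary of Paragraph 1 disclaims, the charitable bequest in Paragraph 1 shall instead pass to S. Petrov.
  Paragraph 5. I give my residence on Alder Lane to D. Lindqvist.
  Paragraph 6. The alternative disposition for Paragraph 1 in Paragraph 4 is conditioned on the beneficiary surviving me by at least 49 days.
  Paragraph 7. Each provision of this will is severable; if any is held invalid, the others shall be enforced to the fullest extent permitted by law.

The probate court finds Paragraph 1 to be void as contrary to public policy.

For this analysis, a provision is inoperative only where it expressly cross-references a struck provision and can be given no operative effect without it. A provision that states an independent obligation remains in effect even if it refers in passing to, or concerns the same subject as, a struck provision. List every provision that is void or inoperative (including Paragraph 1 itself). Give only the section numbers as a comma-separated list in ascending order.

Paragraph 1 is struck. The only function of Paragraph 2 is the tax charge on Paragraph 1, so it cannot stand once Paragraph 1 is removed. Paragraph 3 merely fixes the priority direction for Paragraph 1; with Paragraph 1 gone it has nothing to operate on and falls away. The only function of Paragraph 4 is the alternative disposition for Paragraph 1, so it cannot stand once Paragraph 1 is removed. The only function of Paragraph 6 is the survivorship condition on Paragraph 4, so it cannot stand once Paragraph 4 is removed. Under the severability clause in Paragraph 7, the remaining provisions continue in force. Paragraph 5 and Paragraph 7 remain in effect.

1, 2, 3, 4, 6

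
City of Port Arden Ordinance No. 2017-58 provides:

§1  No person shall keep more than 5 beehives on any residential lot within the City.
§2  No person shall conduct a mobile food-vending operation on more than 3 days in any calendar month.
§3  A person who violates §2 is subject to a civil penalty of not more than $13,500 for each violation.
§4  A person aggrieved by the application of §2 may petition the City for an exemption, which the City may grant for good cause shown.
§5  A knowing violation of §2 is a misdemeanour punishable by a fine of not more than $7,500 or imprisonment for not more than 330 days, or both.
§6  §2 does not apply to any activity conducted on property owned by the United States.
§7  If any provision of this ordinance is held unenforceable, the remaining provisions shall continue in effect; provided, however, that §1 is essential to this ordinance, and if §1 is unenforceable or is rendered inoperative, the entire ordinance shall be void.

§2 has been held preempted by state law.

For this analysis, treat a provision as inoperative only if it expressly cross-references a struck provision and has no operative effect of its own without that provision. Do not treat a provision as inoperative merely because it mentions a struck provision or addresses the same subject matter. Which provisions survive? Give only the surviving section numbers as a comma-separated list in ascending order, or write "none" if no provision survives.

1, 7

§2 is struck. §3 has no operative effect of its own apart from §2 and is therefore inoperative. §4 has no operative effect of its own apart from §2 and is therefore inoperative. §5 has no operative effect of its own apart from §2 and is therefore inoperative. §6 merely fixes the public-property exemption from §2; with §2 gone it has nothing to operate on and falls away. §7 makes §1 an essential term, but §1 is unaffected, so the severability proviso in §7 preserves the remaining provisions. §1 and §7 remain in effect.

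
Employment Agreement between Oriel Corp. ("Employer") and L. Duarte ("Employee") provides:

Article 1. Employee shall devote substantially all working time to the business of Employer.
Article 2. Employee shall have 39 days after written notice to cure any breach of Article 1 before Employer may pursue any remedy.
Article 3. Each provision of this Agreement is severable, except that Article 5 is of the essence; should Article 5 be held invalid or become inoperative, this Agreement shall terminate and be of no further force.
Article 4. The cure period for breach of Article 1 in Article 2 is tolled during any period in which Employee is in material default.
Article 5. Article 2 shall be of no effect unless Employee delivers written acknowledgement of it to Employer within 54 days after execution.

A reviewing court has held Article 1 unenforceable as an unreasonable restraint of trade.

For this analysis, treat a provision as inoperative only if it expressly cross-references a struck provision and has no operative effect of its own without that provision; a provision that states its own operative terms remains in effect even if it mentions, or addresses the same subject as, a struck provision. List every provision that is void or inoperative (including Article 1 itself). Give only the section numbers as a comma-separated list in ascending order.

Article 1 is struck. Article 2 has no operative effect of its own apart from Article 1 and is therefore inoperative. The whole of Article 4 is the tolling of the cure period for breach of Article 1, defined by reference to Article 2, so Article 4 cannot stand once Article 2 is removed. Article 5 merely fixes the acknowledgement condition for Article 2; with Article 2 gone it has nothing to operate on and falls away. Article 3 makes Article 5 an essential term, and Article 5 has been rendered inoperative by the cascade; under Article 3, the entire Agreement is therefore void. No provision of the Agreement survives.

1, 2, 3, 4, 5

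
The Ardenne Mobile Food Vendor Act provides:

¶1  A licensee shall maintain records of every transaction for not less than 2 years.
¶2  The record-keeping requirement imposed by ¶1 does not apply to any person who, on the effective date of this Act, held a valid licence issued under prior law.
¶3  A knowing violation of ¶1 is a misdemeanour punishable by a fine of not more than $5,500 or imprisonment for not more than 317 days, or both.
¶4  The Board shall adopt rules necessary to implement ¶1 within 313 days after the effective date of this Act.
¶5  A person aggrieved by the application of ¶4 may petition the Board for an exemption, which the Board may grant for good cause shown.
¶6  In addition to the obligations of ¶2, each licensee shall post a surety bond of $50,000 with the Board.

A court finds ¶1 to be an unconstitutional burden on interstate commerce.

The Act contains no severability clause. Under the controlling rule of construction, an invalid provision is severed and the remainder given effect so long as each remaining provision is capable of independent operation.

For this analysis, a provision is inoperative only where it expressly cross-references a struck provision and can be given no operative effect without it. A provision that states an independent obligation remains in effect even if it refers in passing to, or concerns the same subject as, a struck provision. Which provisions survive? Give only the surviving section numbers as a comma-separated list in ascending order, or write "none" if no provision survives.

6

¶1 is struck. ¶2 merely fixes the grandfather exemption from ¶1; with ¶1 gone it has nothing to operate on and falls away. ¶3 merely fixes the criminal penalty for violating ¶1; with ¶1 gone it has nothing to operate on and falls away. The only function of ¶4 is the rulemaking mandate for ¶1, so it cannot stand once ¶1 is removed. ¶5 operates only by reference to ¶4, so it falls with ¶4. ¶6 mentions ¶2 but its own obligation stands independently of ¶2, so ¶6 is not affected. With no severability clause, the stated default rule severs what cannot stand and enforces each remaining provision that can operate on its own. Only ¶6 remains in effect.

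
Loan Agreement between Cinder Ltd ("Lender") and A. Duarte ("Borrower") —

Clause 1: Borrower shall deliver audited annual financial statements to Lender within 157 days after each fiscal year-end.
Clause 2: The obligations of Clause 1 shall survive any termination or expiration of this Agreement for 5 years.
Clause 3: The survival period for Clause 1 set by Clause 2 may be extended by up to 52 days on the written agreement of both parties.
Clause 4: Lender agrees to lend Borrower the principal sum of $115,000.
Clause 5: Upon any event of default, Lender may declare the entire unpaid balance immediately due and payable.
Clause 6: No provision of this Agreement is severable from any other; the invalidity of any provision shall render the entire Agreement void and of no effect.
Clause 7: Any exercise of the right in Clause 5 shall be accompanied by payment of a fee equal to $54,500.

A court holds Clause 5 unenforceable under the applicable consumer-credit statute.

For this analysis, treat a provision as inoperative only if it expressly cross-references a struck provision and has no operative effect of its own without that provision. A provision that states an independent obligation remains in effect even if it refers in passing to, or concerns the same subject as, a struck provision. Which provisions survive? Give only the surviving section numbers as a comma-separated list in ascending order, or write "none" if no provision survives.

none

Clause 5 is struck. The only function of Clause 7 is the exercise fee for Clause 5, so it cannot stand once Clause 5 is removed. Clause 6 provides that the Agreement is not severable, so the invalidity of any one provision voids the entire Agreement. No provision of the Agreement survives.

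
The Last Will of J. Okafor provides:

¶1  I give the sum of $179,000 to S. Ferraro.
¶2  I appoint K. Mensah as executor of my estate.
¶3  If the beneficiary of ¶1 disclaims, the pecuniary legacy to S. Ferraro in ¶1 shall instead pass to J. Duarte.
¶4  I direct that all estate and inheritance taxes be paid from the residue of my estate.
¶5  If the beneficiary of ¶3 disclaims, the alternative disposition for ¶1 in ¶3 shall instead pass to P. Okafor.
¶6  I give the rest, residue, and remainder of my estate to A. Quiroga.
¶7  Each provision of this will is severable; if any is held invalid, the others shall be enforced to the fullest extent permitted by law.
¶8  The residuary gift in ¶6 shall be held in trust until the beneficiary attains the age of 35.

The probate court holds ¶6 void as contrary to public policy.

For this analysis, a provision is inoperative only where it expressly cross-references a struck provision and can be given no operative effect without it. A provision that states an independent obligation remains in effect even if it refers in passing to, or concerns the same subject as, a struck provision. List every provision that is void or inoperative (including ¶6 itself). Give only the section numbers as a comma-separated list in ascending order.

6, 8

¶6 is struck. ¶8 has no operative effect of its own apart from ¶6 and is therefore inoperative. Under the severability clause in ¶7, the remaining provisions continue in force. ¶1, ¶2, ¶3, ¶4, ¶5, and ¶7 remain in effect.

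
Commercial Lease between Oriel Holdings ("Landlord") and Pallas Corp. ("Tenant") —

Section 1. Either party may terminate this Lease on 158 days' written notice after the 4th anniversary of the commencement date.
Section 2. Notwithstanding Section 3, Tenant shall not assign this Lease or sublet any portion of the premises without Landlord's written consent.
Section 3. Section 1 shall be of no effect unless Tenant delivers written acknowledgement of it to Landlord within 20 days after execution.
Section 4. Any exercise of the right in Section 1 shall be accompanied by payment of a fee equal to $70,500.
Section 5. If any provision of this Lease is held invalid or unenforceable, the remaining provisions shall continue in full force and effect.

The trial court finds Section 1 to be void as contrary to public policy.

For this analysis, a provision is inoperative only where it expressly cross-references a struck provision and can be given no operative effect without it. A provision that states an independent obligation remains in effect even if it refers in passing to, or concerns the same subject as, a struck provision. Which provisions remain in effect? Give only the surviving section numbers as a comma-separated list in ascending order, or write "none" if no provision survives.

2, 5

Section 1 is struck. Section 3 merely fixes the acknowledgement condition for Section 1; with Section 1 gone it has nothing to operate on and falls away. Section 4 operates only by reference to Section 1, so it falls with Section 1. Section 2 mentions Section 3 but its own obligation stands independently of Section 3, so Section 2 is not affected. Section 5 is a severability clause and preserves every provision that can still be given independent effect. The provisions still in force are Section 2 and Section 5.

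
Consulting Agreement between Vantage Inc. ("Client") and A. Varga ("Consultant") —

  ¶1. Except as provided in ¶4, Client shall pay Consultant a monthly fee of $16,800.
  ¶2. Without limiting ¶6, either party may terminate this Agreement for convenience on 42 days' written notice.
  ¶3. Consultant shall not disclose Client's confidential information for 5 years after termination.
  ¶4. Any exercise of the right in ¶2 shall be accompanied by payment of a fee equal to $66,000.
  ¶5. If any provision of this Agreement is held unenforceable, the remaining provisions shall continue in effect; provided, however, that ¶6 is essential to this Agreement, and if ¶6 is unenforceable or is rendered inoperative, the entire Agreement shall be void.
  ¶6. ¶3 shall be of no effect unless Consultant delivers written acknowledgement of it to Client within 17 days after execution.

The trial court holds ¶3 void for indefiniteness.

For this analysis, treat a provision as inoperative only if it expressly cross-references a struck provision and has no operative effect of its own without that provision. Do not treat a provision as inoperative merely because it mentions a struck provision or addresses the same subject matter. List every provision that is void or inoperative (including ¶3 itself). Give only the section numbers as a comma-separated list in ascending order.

1, 2, 3, 4, 5, 6

¶3 is struck. ¶6 has no operative effect of its own apart from ¶3 and is therefore inoperative. ¶5 makes ¶6 an essential term, and ¶6 has been rendered inoperative by the cascade; under ¶5, the entire Agreement is therefore void. No provision of the Agreement survives.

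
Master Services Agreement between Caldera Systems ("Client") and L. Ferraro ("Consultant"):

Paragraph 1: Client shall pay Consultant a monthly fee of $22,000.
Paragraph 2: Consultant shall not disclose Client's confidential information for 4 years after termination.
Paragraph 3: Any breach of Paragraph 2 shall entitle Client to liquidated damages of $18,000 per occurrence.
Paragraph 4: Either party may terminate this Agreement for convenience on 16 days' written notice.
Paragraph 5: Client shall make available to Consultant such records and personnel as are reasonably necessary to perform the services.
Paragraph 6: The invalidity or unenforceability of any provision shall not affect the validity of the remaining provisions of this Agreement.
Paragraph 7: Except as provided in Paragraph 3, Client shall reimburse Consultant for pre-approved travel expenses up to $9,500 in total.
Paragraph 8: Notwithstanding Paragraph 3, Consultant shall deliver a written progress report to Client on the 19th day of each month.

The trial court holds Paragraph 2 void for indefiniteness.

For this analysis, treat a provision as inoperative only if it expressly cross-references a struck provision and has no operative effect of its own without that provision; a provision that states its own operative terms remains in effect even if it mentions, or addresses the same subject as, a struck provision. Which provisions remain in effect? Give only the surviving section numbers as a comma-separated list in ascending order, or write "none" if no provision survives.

1, 4, 5, 6, 7, 8

Paragraph 2 is struck. Paragraph 3 operates only by reference to Paragraph 2, so it falls with Paragraph 2. Although Paragraph 7 refers to Paragraph 3, its operative terms do not depend on Paragraph 3, so it remains in effect. Paragraph 8 mentions Paragraph 3 but its own obligation stands independently of Paragraph 3, so Paragraph 8 is not affected. Paragraph 6 is a severability clause and preserves every provision that can still be given independent effect. The provisions still in force are Paragraph 1, Paragraph 4, Paragraph 5, Paragraph 6, Paragraph 7, and Paragraph 8.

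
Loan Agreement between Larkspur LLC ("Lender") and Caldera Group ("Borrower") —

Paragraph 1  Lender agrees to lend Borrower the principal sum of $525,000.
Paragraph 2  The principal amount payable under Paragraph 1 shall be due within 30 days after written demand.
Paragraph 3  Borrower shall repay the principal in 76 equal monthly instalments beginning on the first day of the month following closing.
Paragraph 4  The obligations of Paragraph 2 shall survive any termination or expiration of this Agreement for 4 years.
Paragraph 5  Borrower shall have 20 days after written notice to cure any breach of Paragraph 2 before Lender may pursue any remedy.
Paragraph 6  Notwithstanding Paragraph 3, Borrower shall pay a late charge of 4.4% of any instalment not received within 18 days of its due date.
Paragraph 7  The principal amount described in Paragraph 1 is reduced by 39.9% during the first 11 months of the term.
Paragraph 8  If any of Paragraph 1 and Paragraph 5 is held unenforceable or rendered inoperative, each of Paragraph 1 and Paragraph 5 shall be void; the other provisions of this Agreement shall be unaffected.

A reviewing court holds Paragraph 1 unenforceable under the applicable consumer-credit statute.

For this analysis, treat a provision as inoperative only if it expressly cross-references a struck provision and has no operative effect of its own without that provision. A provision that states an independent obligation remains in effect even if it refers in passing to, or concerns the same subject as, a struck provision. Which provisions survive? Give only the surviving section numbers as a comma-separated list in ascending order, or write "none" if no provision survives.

3, 6, 8

Paragraph 1 is struck. Paragraph 2 has no operative effect of its own apart from Paragraph 1 and is therefore inoperative. Paragraph 7 operates only by reference to Paragraph 1, so it falls with Paragraph 1. Paragraph 4 operates only by reference to Paragraph 2, so it falls with Paragraph 2. Paragraph 5 operates only by reference to Paragraph 2, so it falls with Paragraph 2. Paragraph 8 declares Paragraph 1 and Paragraph 5 mutually dependent; since one of them has fallen, all of them are of no effect. The remainder continues in force under Paragraph 8. The provisions still in force are Paragraph 3, Paragraph 6, and Paragraph 8.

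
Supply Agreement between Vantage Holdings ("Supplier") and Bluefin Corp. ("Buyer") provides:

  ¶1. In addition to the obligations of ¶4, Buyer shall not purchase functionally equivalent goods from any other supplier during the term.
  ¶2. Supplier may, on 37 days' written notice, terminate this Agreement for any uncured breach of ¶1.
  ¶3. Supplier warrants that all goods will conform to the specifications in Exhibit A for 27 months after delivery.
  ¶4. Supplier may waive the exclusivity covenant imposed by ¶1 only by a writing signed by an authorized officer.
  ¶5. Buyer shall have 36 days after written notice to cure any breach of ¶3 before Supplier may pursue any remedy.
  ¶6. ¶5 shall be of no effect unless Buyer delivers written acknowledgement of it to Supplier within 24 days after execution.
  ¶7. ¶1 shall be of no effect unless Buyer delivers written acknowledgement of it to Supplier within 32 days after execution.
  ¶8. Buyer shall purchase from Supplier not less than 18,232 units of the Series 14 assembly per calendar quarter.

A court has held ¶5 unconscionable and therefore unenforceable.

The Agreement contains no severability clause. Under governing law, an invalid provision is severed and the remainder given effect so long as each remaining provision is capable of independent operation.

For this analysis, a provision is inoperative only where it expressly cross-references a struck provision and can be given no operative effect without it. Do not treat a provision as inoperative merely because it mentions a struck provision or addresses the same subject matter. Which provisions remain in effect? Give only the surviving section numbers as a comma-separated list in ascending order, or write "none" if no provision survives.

¶5 is struck. ¶6 merely fixes the acknowledgement condition for ¶5; with ¶5 gone it has nothing to operate on and falls away. With no severability clause, the stated default rule severs what cannot stand and enforces each remaining provision that can operate on its own. That leaves ¶1, ¶2, ¶3, ¶4, ¶7, and ¶8 in effect.

1, 2, 3, 4, 7, 8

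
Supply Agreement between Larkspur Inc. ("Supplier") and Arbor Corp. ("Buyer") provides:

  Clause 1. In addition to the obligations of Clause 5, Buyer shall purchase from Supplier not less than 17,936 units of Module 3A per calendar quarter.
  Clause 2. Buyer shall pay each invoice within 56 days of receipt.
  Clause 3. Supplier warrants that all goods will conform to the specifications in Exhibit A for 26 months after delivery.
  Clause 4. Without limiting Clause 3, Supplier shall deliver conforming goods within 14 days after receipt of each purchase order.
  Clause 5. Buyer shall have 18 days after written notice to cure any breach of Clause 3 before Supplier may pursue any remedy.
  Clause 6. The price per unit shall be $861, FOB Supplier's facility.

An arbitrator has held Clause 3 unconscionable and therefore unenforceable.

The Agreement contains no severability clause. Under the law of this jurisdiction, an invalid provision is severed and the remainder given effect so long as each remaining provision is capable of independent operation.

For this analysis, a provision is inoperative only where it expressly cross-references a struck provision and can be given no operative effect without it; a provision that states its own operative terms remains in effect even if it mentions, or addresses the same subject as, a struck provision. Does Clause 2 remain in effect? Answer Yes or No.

Yes

Clause 3 is struck. Clause 5 merely fixes the cure period for breach of Clause 3; with Clause 3 gone it has nothing to operate on and falls away. Although Clause 1 refers to Clause 5, its operative terms do not depend on Clause 5, so it remains in effect. Although Clause 4 refers to Clause 3, its operative terms do not depend on Clause 3, so it remains in effect. Under the stated default rule, only provisions that cannot operate independently fall away; the rest are enforced. The provisions still in force are Clause 1, Clause 2, Clause 4, and Clause 6. Clause 2 is among the surviving provisions, so the answer is yes.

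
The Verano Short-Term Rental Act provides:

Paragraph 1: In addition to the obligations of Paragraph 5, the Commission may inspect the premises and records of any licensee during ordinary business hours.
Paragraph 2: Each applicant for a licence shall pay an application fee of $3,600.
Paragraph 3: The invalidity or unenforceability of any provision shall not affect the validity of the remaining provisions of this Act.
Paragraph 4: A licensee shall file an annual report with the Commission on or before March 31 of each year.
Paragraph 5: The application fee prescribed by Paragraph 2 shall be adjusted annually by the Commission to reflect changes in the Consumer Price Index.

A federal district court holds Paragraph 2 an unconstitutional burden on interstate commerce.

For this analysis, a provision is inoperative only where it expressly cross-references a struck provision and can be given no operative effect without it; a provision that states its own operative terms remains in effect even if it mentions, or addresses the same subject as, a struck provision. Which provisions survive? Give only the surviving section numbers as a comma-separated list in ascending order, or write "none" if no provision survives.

1, 3, 4

Paragraph 2 is struck. Paragraph 5 has no operative effect of its own apart from Paragraph 2 and is therefore inoperative. Paragraph 1 mentions Paragraph 5 but its own obligation stands independently of Paragraph 5, so Paragraph 1 is not affected. Under the severability clause in Paragraph 3, the remaining provisions continue in force. Paragraph 1, Paragraph 3, and Paragraph 4 remain in effect.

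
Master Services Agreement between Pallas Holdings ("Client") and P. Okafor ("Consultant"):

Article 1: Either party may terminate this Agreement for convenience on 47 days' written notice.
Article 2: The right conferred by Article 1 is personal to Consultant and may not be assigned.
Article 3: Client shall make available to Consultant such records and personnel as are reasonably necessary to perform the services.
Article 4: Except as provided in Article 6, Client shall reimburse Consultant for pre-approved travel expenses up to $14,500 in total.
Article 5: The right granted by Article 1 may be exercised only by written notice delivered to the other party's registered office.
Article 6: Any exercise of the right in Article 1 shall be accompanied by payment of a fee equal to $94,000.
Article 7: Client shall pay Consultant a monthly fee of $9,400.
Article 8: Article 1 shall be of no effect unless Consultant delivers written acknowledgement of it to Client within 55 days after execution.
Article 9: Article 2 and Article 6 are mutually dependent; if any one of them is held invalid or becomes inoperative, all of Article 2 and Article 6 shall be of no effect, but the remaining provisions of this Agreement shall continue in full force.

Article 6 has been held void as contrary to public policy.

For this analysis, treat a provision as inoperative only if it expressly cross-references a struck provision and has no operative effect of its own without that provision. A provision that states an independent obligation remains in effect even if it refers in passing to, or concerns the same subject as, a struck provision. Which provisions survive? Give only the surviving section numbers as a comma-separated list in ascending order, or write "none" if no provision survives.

1, 3, 4, 5, 7, 8, 9

Article 6 is struck. Although Article 4 refers to Article 6, its operative terms do not depend on Article 6, so it remains in effect. Nothing else in the Agreement is defined by reference to Article 6. Article 9 declares Article 2 and Article 6 mutually dependent; since one of them has fallen, all of them are of no effect. That brings down Article 2 as well. The remainder continues in force under Article 9. Article 1, Article 3, Article 4, Article 5, Article 7, Article 8, and Article 9 remain in effect.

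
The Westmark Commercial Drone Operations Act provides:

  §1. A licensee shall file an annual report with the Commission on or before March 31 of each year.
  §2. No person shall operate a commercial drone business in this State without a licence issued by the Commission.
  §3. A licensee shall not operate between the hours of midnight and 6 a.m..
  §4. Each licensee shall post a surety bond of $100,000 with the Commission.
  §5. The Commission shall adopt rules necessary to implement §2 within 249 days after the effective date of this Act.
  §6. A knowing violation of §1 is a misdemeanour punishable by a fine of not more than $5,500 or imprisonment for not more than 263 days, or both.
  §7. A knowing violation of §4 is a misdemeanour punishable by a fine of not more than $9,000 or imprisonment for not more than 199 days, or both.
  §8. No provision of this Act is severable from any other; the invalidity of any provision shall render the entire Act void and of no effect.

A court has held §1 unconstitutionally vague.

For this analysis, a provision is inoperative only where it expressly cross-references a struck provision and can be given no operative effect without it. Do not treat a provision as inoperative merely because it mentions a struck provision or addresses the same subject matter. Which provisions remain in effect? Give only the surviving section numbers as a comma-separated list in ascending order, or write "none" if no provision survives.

§1 is struck. §6 has no operative effect of its own apart from §1 and is therefore inoperative. §8 provides that the Act is not severable, so the invalidity of any one provision voids the entire Act. No provision of the Act survives.

none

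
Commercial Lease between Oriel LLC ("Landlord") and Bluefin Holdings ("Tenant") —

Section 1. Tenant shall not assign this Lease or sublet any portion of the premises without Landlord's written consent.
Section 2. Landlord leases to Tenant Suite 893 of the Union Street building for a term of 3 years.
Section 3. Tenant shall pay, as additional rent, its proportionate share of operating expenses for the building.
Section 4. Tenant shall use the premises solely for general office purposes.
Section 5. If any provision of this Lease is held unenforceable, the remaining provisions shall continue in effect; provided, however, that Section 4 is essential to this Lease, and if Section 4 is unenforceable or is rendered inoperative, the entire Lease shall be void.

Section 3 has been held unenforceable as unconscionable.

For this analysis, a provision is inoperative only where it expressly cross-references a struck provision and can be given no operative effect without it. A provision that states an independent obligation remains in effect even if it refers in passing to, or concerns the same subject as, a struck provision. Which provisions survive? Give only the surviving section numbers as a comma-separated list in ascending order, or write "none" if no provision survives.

Section 3 is struck. Nothing else in the Lease is defined by reference to Section 3. Section 5 makes Section 4 an essential term, but Section 4 is unaffected, so the severability proviso in Section 5 preserves the remaining provisions. Section 1, Section 2, Section 4, and Section 5 remain in effect.

1, 2, 4, 5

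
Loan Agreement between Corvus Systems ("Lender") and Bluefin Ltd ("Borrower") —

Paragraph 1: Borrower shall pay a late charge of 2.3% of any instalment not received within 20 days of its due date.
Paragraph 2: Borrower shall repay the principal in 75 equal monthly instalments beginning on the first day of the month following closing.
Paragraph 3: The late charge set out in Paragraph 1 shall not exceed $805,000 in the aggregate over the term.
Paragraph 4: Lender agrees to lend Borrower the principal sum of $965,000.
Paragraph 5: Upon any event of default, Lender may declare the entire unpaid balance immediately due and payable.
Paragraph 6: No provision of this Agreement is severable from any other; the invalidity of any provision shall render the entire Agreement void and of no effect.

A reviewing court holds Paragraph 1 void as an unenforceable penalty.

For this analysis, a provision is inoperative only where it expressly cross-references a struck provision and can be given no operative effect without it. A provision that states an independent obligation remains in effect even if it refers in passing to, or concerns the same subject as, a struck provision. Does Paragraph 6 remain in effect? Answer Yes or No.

No

Paragraph 1 is struck. Paragraph 3 has no operative effect of its own apart from Paragraph 1 and is therefore inoperative. Paragraph 6 provides that the Agreement is not severable, so the invalidity of any one provision voids the entire Agreement. No provision of the Agreement survives. Paragraph 6 is among the inoperative provisions, so the answer is no.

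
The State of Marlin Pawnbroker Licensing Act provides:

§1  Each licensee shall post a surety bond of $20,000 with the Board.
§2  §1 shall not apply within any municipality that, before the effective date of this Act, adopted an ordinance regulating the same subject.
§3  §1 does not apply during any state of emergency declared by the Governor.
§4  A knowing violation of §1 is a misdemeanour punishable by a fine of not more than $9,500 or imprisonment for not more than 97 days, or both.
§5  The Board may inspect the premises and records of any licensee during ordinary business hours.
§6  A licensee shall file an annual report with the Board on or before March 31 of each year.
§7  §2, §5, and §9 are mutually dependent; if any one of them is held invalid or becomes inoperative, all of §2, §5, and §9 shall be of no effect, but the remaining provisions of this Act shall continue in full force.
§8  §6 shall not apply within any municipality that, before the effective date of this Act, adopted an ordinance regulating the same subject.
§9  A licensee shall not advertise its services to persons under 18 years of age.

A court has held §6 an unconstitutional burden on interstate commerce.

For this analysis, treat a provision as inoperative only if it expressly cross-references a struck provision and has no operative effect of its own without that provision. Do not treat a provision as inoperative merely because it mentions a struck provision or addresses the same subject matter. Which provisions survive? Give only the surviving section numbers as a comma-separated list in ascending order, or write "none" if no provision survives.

1, 2, 3, 4, 5, 7, 9

§6 is struck. The only function of §8 is the local-preemption carve-out from §6, so it cannot stand once §6 is removed. §7 ties §2, §5, and §9 together, but none of those is affected here; the remaining provisions continue in force under §7. That leaves §1, §2, §3, §4, §5, §7, and §9 in effect.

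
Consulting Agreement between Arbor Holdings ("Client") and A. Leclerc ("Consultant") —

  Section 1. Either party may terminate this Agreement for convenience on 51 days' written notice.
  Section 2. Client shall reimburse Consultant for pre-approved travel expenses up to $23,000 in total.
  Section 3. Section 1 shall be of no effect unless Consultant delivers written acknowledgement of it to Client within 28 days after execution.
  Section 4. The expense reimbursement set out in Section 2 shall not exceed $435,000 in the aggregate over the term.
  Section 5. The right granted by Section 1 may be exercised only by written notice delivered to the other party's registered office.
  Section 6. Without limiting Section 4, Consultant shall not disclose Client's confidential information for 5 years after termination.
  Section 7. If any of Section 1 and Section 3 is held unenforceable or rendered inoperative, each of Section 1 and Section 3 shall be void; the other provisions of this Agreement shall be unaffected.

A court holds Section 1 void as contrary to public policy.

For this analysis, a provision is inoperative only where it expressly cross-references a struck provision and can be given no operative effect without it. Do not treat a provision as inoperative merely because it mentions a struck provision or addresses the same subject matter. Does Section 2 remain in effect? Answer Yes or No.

Yes

Section 1 is struck. Section 3 has no operative effect of its own apart from Section 1 and is therefore inoperative. Section 5 has no operative effect of its own apart from Section 1 and is therefore inoperative. Section 7 declares Section 1 and Section 3 mutually dependent; since one of them has fallen, all of them are of no effect. The remainder continues in force under Section 7. The provisions still in force are Section 2, Section 4, Section 6, and Section 7. Section 2 is among the surviving provisions, so the answer is yes.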